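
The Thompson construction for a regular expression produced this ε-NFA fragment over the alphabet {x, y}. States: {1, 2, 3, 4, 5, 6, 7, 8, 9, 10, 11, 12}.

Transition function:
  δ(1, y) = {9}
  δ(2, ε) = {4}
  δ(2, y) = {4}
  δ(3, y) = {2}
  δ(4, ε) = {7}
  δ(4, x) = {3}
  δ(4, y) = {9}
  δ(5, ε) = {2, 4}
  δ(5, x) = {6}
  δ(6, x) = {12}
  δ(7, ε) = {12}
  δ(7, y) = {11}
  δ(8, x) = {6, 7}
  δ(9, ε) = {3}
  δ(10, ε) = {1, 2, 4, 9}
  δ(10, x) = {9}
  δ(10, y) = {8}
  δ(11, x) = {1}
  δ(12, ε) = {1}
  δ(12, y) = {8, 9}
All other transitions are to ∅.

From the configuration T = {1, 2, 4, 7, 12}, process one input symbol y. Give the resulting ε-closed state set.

{1, 3, 4, 7, 8, 9, 11, 12}

1 on y → {9}.
2 on y → {4}.
4 on y → {9}.
7 on y → {11}.
12 on y → {8, 9}.
Union after reading y: {4, 8, 9, 11}.
Now take the ε-closure:
From 4 via ε: add 7.
From 9 via ε: add 3.
From 7 via ε: add 12.
From 12 via ε: add 1.
No new states can be added; the closed set is {1, 3, 4, 7, 8, 9, 11, 12}.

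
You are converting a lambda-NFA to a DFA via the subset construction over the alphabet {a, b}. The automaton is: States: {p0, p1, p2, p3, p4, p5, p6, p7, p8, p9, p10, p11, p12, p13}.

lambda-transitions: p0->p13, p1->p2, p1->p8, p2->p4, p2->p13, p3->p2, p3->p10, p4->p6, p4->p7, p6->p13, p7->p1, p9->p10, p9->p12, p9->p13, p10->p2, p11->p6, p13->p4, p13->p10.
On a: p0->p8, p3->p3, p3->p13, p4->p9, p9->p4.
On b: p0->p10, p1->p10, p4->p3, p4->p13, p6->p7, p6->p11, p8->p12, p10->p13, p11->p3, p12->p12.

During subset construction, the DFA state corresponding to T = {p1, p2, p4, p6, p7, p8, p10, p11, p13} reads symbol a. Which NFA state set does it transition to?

{p1, p2, p4, p6, p7, p8, p9, p10, p12, p13}

p4 on a → {p9}.
No a-transition from p1, p2, p6, p7, p8, p10, p11, p13.
Union after reading a: {p9}.
Now take the lambda-closure:
From p9 via lambda: add p10, p12, p13.
From p10 via lambda: add p2.
From p13 via lambda: add p4.
From p4 via lambda: add p6, p7.
From p7 via lambda: add p1.
From p1 via lambda: add p8.
No new states can be added; the closed set is {p1, p2, p4, p6, p7, p8, p9, p10, p12, p13}.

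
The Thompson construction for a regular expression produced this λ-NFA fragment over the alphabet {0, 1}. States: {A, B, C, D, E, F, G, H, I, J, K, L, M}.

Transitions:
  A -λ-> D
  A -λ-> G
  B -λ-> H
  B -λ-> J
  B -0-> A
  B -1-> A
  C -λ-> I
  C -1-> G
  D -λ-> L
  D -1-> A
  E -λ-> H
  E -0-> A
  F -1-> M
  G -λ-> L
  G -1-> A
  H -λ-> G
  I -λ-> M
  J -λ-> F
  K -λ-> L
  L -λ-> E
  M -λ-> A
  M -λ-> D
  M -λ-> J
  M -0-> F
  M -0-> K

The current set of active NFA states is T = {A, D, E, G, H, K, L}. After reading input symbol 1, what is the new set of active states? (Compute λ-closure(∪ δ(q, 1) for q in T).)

{A, D, E, G, H, L}

D on 1 → {A}.
G on 1 → {A}.
No 1-transition from A, E, H, K, L.
Union after reading 1: {A}.
Now take the λ-closure:
From A via λ: add D, G.
From D via λ: add L.
From L via λ: add E.
From E via λ: add H.
No new states can be added; the closed set is {A, D, E, G, H, L}.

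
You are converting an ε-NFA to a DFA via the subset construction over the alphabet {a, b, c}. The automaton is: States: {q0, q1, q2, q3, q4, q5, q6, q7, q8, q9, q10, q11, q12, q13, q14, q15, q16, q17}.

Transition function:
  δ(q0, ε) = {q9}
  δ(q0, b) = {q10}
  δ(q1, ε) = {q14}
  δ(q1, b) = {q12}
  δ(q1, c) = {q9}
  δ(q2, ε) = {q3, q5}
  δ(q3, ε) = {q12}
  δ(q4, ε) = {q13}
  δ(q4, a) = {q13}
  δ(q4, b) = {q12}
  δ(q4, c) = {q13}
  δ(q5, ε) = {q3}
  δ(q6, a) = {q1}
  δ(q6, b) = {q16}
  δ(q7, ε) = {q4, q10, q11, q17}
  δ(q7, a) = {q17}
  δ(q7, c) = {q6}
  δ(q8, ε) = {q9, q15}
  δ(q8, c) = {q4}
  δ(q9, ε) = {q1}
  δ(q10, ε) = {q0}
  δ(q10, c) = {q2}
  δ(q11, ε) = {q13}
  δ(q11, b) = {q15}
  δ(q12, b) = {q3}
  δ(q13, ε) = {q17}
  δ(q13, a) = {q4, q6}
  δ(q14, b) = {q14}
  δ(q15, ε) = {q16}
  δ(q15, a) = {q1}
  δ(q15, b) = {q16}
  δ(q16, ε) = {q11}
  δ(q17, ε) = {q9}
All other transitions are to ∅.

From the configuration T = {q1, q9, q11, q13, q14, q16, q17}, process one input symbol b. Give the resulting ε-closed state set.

{q1, q9, q11, q12, q13, q14, q15, q16, q17}

q1 on b → {q12}.
q11 on b → {q15}.
q14 on b → {q14}.
No b-transition from q9, q13, q16, q17.
Union after reading b: {q12, q14, q15}.
Now take the ε-closure:
From q15 via ε: add q16.
From q16 via ε: add q11.
From q11 via ε: add q13.
From q13 via ε: add q17.
From q17 via ε: add q9.
From q9 via ε: add q1.
No new states can be added; the closed set is {q1, q9, q11, q12, q13, q14, q15, q16, q17}.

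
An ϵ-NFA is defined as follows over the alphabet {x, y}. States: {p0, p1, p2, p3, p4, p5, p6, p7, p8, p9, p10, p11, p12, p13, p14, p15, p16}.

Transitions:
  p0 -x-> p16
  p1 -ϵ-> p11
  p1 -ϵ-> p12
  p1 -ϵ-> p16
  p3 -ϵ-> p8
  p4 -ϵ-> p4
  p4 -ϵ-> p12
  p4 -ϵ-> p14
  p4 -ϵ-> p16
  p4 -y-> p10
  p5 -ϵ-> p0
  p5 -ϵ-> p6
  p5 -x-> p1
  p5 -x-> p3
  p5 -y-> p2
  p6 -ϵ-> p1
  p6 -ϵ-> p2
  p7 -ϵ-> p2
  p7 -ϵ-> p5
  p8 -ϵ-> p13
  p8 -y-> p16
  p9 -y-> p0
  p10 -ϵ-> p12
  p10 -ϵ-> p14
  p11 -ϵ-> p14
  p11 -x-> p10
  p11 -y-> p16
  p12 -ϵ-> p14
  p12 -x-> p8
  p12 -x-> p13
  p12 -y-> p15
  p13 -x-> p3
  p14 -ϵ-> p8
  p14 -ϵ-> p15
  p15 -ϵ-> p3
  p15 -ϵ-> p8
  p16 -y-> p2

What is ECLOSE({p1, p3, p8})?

{p1, p3, p8, p11, p12, p13, p14, p15, p16}

Start with {p1, p3, p8}.
From p1 via ϵ: add p11, p12, p16.
From p8 via ϵ: add p13.
From p11 via ϵ: add p14.
From p14 via ϵ: add p15.
No new states can be added; the closed set is {p1, p3, p8, p11, p12, p13, p14, p15, p16}.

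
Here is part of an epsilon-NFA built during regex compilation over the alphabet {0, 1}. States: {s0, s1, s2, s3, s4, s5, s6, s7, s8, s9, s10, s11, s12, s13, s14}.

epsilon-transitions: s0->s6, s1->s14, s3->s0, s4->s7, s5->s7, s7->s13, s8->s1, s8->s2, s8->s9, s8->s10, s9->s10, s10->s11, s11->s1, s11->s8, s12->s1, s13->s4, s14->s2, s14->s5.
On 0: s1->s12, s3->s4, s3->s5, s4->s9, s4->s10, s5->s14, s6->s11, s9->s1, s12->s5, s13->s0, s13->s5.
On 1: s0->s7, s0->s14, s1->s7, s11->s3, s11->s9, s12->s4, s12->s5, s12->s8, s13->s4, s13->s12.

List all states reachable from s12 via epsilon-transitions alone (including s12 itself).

{s1, s2, s4, s5, s7, s12, s13, s14}

Start with {s12}.
From s12 via epsilon: add s1.
From s1 via epsilon: add s14.
From s14 via epsilon: add s2, s5.
From s5 via epsilon: add s7.
From s7 via epsilon: add s13.
From s13 via epsilon: add s4.
No new states can be added; the closed set is {s1, s2, s4, s5, s7, s12, s13, s14}.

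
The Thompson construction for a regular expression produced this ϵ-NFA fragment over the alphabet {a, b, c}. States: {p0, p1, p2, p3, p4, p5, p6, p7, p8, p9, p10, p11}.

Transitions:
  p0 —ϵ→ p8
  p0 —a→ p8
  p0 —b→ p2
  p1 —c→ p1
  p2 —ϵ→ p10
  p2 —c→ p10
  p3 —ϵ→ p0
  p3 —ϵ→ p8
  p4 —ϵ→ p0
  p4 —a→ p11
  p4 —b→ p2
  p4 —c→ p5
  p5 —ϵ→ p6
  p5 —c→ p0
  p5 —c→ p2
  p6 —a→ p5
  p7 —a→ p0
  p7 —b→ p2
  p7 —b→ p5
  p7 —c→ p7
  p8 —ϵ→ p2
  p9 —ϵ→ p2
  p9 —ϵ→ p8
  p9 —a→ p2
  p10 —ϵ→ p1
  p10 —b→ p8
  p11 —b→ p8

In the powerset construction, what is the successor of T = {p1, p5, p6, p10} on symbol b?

p10 on b → {p8}.
No b-transition from p1, p5, p6.
Union after reading b: {p8}.
Now take the ϵ-closure:
From p8 via ϵ: add p2.
From p2 via ϵ: add p10.
From p10 via ϵ: add p1.
No new states can be added; the closed set is {p1, p2, p8, p10}.

{p1, p2, p8, p10}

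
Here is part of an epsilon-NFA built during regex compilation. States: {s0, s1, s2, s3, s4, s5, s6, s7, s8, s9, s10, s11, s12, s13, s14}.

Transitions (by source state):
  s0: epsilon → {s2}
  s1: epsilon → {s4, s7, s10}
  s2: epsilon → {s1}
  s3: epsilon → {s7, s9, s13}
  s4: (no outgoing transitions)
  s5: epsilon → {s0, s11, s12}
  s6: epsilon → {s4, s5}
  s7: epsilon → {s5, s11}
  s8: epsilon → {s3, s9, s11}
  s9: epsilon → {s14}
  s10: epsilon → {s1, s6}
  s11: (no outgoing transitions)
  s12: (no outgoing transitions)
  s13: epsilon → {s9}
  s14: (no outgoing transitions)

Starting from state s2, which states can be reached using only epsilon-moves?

{s0, s1, s2, s4, s5, s6, s7, s10, s11, s12}

Start with {s2}.
From s2 via epsilon: add s1.
From s1 via epsilon: add s4, s7, s10.
From s7 via epsilon: add s5, s11.
From s10 via epsilon: add s6.
From s5 via epsilon: add s0, s12.
No new states can be added; the closed set is {s0, s1, s2, s4, s5, s6, s7, s10, s11, s12}.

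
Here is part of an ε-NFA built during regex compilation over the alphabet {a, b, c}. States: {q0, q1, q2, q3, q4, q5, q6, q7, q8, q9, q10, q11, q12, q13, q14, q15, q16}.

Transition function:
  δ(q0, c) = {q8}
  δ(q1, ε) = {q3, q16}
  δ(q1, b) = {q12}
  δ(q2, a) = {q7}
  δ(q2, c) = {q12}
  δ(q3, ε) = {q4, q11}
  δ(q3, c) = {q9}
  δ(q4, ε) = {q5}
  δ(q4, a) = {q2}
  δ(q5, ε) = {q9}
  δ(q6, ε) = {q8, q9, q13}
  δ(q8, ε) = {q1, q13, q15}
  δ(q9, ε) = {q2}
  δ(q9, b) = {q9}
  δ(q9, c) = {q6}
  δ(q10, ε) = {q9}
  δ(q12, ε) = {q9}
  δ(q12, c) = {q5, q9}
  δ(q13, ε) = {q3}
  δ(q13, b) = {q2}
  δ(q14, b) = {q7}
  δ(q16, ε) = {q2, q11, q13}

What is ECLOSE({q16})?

{q2, q3, q4, q5, q9, q11, q13, q16}

Start with {q16}.
From q16 via ε: add q2, q11, q13.
From q13 via ε: add q3.
From q3 via ε: add q4.
From q4 via ε: add q5.
From q5 via ε: add q9.
No new states can be added; the closed set is {q2, q3, q4, q5, q9, q11, q13, q16}.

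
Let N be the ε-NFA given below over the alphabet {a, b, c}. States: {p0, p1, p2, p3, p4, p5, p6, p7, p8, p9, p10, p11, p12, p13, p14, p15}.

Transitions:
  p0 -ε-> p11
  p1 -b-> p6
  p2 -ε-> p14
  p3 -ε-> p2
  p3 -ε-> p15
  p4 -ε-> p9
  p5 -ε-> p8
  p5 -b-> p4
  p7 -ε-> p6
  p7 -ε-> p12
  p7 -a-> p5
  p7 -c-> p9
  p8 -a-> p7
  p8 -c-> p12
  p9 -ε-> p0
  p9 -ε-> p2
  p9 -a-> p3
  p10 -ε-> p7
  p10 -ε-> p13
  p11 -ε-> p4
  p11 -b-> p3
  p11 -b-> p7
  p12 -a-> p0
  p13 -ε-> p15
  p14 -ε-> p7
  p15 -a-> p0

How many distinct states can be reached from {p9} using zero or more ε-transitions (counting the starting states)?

Start with {p9}.
From p9 via ε: add p0, p2.
From p0 via ε: add p11.
From p2 via ε: add p14.
From p11 via ε: add p4.
From p14 via ε: add p7.
From p7 via ε: add p6, p12.
ε-closure = {p0, p2, p4, p6, p7, p9, p11, p12, p14}, which has 9 states.

9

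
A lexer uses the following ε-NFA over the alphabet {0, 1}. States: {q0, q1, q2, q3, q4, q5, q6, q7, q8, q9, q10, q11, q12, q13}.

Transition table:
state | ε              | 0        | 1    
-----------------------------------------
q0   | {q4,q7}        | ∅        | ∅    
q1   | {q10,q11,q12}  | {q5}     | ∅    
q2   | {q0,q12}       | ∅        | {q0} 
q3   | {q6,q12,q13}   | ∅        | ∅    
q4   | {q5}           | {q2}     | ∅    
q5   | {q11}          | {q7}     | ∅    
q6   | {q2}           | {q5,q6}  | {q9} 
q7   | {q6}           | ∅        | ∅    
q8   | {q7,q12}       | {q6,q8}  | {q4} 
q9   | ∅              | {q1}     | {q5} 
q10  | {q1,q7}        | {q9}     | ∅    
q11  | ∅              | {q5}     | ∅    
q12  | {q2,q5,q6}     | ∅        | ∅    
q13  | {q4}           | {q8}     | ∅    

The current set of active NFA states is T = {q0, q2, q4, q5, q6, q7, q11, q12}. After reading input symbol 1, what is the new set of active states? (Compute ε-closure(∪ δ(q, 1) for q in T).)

q2 on 1 → {q0}.
q6 on 1 → {q9}.
No 1-transition from q0, q4, q5, q7, q11, q12.
Union after reading 1: {q0, q9}.
Now take the ε-closure:
From q0 via ε: add q4, q7.
From q4 via ε: add q5.
From q7 via ε: add q6.
From q5 via ε: add q11.
From q6 via ε: add q2.
From q2 via ε: add q12.
No new states can be added; the closed set is {q0, q2, q4, q5, q6, q7, q9, q11, q12}.

{q0, q2, q4, q5, q6, q7, q9, q11, q12}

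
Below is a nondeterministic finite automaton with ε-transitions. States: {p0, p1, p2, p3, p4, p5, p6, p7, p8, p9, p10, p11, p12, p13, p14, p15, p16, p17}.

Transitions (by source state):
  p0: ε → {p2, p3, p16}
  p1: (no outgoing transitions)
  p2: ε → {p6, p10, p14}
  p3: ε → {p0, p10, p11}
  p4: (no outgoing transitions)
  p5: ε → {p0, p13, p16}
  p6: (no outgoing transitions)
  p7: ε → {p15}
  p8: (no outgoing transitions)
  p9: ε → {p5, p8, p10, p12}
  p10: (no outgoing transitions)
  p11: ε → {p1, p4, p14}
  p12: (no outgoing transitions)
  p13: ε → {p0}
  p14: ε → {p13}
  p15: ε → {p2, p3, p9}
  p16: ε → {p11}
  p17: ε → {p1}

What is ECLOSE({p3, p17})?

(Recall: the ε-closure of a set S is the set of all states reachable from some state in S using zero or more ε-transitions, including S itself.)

{p0, p1, p2, p3, p4, p6, p10, p11, p13, p14, p16, p17}

Start with {p3, p17}.
From p3 via ε: add p0, p10, p11.
From p17 via ε: add p1.
From p0 via ε: add p2, p16.
From p11 via ε: add p4, p14.
From p2 via ε: add p6.
From p14 via ε: add p13.
No new states can be added; the closed set is {p0, p1, p2, p3, p4, p6, p10, p11, p13, p14, p16, p17}.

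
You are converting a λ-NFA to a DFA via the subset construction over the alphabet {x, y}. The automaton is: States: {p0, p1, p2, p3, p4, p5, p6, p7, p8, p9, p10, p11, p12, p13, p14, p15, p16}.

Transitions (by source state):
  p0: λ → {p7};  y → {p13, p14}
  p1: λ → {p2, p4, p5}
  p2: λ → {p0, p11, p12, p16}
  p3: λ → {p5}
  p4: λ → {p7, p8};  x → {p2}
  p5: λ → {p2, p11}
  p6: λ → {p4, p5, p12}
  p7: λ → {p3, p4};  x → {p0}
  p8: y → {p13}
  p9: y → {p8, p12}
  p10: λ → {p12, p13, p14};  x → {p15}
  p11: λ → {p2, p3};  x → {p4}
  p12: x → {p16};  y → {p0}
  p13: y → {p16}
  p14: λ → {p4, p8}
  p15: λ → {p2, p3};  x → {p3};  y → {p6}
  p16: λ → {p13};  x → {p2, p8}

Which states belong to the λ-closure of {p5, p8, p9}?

Start with {p5, p8, p9}.
From p5 via λ: add p2, p11.
From p2 via λ: add p0, p12, p16.
From p11 via λ: add p3.
From p0 via λ: add p7.
From p16 via λ: add p13.
From p7 via λ: add p4.
No new states can be added; the closed set is {p0, p2, p3, p4, p5, p7, p8, p9, p11, p12, p13, p16}.

{p0, p2, p3, p4, p5, p7, p8, p9, p11, p12, p13, p16}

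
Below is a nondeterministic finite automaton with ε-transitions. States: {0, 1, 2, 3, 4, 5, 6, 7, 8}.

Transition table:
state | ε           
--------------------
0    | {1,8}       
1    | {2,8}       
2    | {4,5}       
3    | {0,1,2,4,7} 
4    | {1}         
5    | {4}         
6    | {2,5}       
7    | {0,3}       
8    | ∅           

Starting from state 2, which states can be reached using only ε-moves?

Start with {2}.
From 2 via ε: add 4, 5.
From 4 via ε: add 1.
From 1 via ε: add 8.
No new states can be added; the closed set is {1, 2, 4, 5, 8}.

{1, 2, 4, 5, 8}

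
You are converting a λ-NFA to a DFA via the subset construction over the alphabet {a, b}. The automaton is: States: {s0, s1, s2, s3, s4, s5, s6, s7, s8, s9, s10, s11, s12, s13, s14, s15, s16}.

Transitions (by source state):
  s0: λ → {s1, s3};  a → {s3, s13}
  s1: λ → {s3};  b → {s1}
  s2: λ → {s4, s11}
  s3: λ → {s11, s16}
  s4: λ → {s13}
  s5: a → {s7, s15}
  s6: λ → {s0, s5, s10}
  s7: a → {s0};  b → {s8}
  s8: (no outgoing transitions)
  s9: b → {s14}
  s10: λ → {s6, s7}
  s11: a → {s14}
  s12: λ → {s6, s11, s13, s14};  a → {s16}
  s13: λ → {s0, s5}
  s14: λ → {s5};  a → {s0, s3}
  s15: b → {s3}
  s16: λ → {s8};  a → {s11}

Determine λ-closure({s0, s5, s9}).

Start with {s0, s5, s9}.
From s0 via λ: add s1, s3.
From s3 via λ: add s11, s16.
From s16 via λ: add s8.
No new states can be added; the closed set is {s0, s1, s3, s5, s8, s9, s11, s16}.

{s0, s1, s3, s5, s8, s9, s11, s16}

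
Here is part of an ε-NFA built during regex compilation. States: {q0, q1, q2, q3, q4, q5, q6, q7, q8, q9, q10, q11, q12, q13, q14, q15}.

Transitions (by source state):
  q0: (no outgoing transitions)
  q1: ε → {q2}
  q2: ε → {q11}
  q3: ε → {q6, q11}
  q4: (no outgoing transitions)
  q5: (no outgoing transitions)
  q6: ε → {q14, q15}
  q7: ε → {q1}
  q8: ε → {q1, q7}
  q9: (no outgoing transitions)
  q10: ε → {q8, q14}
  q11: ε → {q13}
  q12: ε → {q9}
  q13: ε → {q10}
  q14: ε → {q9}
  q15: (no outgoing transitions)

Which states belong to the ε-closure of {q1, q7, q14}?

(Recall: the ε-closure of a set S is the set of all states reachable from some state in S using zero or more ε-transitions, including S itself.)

{q1, q2, q7, q8, q9, q10, q11, q13, q14}

Start with {q1, q7, q14}.
From q1 via ε: add q2.
From q14 via ε: add q9.
From q2 via ε: add q11.
From q11 via ε: add q13.
From q13 via ε: add q10.
From q10 via ε: add q8.
No new states can be added; the closed set is {q1, q2, q7, q8, q9, q10, q11, q13, q14}.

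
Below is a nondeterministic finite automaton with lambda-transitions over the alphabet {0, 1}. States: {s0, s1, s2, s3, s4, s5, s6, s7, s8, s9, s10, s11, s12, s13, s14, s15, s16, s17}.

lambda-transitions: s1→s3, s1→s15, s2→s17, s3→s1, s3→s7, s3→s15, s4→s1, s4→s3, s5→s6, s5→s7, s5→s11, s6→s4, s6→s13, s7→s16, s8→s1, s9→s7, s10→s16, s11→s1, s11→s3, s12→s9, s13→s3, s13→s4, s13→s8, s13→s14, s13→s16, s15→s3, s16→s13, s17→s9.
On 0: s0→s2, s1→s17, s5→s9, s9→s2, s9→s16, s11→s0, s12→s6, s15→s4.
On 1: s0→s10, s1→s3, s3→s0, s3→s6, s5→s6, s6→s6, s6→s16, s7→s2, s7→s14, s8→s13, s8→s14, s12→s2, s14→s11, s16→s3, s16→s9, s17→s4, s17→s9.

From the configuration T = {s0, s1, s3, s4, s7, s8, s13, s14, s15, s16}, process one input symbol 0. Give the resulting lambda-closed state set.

{s1, s2, s3, s4, s7, s8, s9, s13, s14, s15, s16, s17}

s0 on 0 → {s2}.
s1 on 0 → {s17}.
s15 on 0 → {s4}.
No 0-transition from s3, s4, s7, s8, s13, s14, s16.
Union after reading 0: {s2, s4, s17}.
Now take the lambda-closure:
From s4 via lambda: add s1, s3.
From s17 via lambda: add s9.
From s1 via lambda: add s15.
From s3 via lambda: add s7.
From s7 via lambda: add s16.
From s16 via lambda: add s13.
From s13 via lambda: add s8, s14.
No new states can be added; the closed set is {s1, s2, s3, s4, s7, s8, s9, s13, s14, s15, s16, s17}.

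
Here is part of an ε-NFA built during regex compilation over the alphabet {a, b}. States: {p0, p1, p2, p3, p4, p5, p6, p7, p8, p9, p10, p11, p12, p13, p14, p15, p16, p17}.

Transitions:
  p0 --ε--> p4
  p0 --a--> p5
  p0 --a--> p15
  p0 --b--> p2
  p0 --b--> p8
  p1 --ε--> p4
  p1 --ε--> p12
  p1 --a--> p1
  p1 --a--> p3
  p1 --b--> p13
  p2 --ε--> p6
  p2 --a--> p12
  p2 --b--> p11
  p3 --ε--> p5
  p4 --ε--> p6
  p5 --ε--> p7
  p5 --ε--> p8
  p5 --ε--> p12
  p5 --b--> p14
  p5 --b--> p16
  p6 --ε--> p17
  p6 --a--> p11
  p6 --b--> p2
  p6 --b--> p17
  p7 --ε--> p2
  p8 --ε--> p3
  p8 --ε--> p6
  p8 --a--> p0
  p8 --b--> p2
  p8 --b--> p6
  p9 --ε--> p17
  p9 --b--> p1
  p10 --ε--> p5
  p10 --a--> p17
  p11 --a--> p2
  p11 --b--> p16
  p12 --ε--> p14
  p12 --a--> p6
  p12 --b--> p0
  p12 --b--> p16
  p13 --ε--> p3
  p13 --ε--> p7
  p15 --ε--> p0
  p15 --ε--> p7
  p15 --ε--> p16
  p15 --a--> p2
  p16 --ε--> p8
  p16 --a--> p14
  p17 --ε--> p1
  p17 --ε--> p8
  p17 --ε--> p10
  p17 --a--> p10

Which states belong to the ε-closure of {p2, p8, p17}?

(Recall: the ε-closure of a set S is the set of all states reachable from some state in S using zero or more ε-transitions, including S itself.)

{p1, p2, p3, p4, p5, p6, p7, p8, p10, p12, p14, p17}

Start with {p2, p8, p17}.
From p2 via ε: add p6.
From p8 via ε: add p3.
From p17 via ε: add p1, p10.
From p1 via ε: add p4, p12.
From p3 via ε: add p5.
From p5 via ε: add p7.
From p12 via ε: add p14.
No new states can be added; the closed set is {p1, p2, p3, p4, p5, p6, p7, p8, p10, p12, p14, p17}.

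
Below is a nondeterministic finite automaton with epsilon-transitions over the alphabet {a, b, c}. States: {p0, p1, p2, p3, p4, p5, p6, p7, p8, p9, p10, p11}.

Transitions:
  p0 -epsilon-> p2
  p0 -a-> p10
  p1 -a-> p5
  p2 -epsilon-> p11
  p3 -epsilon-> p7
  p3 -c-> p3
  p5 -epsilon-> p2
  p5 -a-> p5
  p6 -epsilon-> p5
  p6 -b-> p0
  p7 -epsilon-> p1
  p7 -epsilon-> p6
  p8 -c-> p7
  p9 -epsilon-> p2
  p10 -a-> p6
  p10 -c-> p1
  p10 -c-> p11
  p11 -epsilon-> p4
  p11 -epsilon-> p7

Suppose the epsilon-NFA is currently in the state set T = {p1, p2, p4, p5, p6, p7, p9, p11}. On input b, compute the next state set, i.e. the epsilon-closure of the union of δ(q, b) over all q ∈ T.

{p0, p1, p2, p4, p5, p6, p7, p11}

p6 on b → {p0}.
No b-transition from p1, p2, p4, p5, p7, p9, p11.
Union after reading b: {p0}.
Now take the epsilon-closure:
From p0 via epsilon: add p2.
From p2 via epsilon: add p11.
From p11 via epsilon: add p4, p7.
From p7 via epsilon: add p1, p6.
From p6 via epsilon: add p5.
No new states can be added; the closed set is {p0, p1, p2, p4, p5, p6, p7, p11}.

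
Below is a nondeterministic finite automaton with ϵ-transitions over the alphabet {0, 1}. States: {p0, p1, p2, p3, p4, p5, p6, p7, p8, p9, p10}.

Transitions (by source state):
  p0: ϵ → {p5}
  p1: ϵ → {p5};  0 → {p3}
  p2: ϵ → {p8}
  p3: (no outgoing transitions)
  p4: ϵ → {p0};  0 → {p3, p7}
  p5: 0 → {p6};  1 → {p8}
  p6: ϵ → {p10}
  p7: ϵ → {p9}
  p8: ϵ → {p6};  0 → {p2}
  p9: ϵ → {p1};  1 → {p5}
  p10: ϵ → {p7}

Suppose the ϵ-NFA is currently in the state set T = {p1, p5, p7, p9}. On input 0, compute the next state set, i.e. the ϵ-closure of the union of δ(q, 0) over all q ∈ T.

{p1, p3, p5, p6, p7, p9, p10}

p1 on 0 → {p3}.
p5 on 0 → {p6}.
No 0-transition from p7, p9.
Union after reading 0: {p3, p6}.
Now take the ϵ-closure:
From p6 via ϵ: add p10.
From p10 via ϵ: add p7.
From p7 via ϵ: add p9.
From p9 via ϵ: add p1.
From p1 via ϵ: add p5.
No new states can be added; the closed set is {p1, p3, p5, p6, p7, p9, p10}.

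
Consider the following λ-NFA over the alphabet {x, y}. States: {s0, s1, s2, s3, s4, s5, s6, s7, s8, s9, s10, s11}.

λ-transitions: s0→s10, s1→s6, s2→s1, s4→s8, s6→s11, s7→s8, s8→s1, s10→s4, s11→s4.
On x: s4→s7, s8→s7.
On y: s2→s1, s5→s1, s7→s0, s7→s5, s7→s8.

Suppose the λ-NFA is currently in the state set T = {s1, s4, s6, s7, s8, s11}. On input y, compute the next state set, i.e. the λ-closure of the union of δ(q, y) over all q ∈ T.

s7 on y → {s0, s5, s8}.
No y-transition from s1, s4, s6, s8, s11.
Union after reading y: {s0, s5, s8}.
Now take the λ-closure:
From s0 via λ: add s10.
From s8 via λ: add s1.
From s1 via λ: add s6.
From s10 via λ: add s4.
From s6 via λ: add s11.
No new states can be added; the closed set is {s0, s1, s4, s5, s6, s8, s10, s11}.

{s0, s1, s4, s5, s6, s8, s10, s11}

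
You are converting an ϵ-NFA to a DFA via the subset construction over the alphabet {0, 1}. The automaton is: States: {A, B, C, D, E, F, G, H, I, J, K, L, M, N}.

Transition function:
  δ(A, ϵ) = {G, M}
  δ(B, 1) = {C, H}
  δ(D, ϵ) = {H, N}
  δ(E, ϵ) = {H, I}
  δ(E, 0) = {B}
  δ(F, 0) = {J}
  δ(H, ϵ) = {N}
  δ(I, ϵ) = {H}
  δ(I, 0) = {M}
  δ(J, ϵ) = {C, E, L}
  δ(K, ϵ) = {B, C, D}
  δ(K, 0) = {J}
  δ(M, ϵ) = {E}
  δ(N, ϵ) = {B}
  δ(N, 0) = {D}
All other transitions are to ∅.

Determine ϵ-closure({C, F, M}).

{B, C, E, F, H, I, M, N}

Start with {C, F, M}.
From M via ϵ: add E.
From E via ϵ: add H, I.
From H via ϵ: add N.
From N via ϵ: add B.
No new states can be added; the closed set is {B, C, E, F, H, I, M, N}.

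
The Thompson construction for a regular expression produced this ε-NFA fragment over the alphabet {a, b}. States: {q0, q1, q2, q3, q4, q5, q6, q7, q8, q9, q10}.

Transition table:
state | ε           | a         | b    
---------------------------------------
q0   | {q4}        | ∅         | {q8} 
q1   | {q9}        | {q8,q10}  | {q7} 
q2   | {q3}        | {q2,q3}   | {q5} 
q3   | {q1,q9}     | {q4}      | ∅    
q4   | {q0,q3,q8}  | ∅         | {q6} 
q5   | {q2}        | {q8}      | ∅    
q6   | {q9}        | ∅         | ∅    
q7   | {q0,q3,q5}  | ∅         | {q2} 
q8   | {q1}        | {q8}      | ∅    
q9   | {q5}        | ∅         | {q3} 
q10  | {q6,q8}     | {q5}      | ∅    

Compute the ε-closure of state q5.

{q1, q2, q3, q5, q9}

Start with {q5}.
From q5 via ε: add q2.
From q2 via ε: add q3.
From q3 via ε: add q1, q9.
No new states can be added; the closed set is {q1, q2, q3, q5, q9}.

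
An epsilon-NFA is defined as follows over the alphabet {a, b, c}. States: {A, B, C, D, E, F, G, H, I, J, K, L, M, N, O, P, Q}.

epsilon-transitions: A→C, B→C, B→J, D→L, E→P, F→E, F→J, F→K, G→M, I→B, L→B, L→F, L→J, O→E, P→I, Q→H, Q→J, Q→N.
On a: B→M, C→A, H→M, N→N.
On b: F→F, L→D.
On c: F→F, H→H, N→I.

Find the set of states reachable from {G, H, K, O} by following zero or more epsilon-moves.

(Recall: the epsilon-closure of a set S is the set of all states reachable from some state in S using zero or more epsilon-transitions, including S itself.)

{B, C, E, G, H, I, J, K, M, O, P}

Start with {G, H, K, O}.
From G via epsilon: add M.
From O via epsilon: add E.
From E via epsilon: add P.
From P via epsilon: add I.
From I via epsilon: add B.
From B via epsilon: add C, J.
No new states can be added; the closed set is {B, C, E, G, H, I, J, K, M, O, P}.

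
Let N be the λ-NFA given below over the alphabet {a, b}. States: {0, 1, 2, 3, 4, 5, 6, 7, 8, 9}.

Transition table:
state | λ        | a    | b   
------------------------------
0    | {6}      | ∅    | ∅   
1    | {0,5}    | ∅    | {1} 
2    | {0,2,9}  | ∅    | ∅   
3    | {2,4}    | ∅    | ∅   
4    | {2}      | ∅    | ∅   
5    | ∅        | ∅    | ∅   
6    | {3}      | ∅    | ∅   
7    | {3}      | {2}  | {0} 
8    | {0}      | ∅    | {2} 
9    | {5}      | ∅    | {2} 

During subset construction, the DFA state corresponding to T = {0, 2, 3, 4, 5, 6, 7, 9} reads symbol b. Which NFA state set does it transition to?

7 on b → {0}.
9 on b → {2}.
No b-transition from 0, 2, 3, 4, 5, 6.
Union after reading b: {0, 2}.
Now take the λ-closure:
From 0 via λ: add 6.
From 2 via λ: add 9.
From 6 via λ: add 3.
From 9 via λ: add 5.
From 3 via λ: add 4.
No new states can be added; the closed set is {0, 2, 3, 4, 5, 6, 9}.

{0, 2, 3, 4, 5, 6, 9}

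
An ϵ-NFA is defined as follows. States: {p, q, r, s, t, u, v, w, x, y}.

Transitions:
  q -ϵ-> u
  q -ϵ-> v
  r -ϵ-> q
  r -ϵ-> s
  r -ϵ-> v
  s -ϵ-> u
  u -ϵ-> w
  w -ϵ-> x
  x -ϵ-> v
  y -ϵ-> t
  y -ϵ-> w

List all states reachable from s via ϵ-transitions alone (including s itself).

Start with {s}.
From s via ϵ: add u.
From u via ϵ: add w.
From w via ϵ: add x.
From x via ϵ: add v.
No new states can be added; the closed set is {s, u, v, w, x}.

{s, u, v, w, x}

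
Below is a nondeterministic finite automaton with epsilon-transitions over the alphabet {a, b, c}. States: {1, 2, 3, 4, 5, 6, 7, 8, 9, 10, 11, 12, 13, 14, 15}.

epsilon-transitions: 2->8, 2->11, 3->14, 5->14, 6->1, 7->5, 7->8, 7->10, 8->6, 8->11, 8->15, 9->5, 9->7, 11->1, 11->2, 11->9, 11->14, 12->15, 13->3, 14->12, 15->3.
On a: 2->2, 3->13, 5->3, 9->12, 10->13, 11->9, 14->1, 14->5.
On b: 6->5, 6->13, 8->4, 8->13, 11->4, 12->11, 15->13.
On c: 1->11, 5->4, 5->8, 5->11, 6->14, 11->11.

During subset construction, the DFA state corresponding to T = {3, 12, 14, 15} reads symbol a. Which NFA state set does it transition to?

3 on a → {13}.
14 on a → {1, 5}.
No a-transition from 12, 15.
Union after reading a: {1, 5, 13}.
Now take the epsilon-closure:
From 5 via epsilon: add 14.
From 13 via epsilon: add 3.
From 14 via epsilon: add 12.
From 12 via epsilon: add 15.
No new states can be added; the closed set is {1, 3, 5, 12, 13, 14, 15}.

{1, 3, 5, 12, 13, 14, 15}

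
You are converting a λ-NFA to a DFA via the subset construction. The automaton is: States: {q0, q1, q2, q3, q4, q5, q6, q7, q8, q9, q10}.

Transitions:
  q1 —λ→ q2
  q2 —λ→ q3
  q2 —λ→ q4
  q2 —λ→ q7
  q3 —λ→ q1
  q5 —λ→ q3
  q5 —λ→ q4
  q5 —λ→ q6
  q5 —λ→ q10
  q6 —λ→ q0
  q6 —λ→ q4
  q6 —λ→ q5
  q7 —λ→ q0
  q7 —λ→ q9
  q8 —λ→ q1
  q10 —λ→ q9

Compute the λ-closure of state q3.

Start with {q3}.
From q3 via λ: add q1.
From q1 via λ: add q2.
From q2 via λ: add q4, q7.
From q7 via λ: add q0, q9.
No new states can be added; the closed set is {q0, q1, q2, q3, q4, q7, q9}.

{q0, q1, q2, q3, q4, q7, q9}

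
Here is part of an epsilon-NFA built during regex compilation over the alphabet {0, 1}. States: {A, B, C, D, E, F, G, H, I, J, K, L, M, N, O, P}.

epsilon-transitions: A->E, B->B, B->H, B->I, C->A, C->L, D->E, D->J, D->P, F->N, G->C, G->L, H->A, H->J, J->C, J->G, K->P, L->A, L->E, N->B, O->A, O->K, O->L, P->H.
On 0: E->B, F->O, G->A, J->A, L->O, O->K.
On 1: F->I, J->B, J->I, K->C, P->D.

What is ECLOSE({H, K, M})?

Start with {H, K, M}.
From H via epsilon: add A, J.
From K via epsilon: add P.
From A via epsilon: add E.
From J via epsilon: add C, G.
From C via epsilon: add L.
No new states can be added; the closed set is {A, C, E, G, H, J, K, L, M, P}.

{A, C, E, G, H, J, K, L, M, P}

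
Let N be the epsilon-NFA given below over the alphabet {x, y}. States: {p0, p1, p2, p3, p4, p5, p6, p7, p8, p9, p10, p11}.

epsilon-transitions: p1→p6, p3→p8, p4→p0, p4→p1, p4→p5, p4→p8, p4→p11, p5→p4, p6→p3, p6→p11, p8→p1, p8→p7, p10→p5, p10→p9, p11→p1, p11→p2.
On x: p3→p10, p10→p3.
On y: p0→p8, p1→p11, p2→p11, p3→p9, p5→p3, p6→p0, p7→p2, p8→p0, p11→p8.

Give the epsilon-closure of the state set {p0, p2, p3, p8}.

Start with {p0, p2, p3, p8}.
From p8 via epsilon: add p1, p7.
From p1 via epsilon: add p6.
From p6 via epsilon: add p11.
No new states can be added; the closed set is {p0, p1, p2, p3, p6, p7, p8, p11}.

{p0, p1, p2, p3, p6, p7, p8, p11}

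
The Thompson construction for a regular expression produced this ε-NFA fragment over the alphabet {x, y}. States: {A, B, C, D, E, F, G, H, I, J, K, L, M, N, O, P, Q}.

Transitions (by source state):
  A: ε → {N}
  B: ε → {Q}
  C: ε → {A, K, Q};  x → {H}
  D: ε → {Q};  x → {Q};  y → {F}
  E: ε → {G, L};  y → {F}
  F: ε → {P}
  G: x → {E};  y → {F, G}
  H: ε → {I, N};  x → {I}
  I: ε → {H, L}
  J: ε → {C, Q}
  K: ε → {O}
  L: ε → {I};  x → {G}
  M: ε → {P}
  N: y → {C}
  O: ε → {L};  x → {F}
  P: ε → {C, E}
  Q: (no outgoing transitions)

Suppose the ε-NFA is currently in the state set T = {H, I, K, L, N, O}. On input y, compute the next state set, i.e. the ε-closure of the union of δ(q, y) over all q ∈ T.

N on y → {C}.
No y-transition from H, I, K, L, O.
Union after reading y: {C}.
Now take the ε-closure:
From C via ε: add A, K, Q.
From A via ε: add N.
From K via ε: add O.
From O via ε: add L.
From L via ε: add I.
From I via ε: add H.
No new states can be added; the closed set is {A, C, H, I, K, L, N, O, Q}.

{A, C, H, I, K, L, N, O, Q}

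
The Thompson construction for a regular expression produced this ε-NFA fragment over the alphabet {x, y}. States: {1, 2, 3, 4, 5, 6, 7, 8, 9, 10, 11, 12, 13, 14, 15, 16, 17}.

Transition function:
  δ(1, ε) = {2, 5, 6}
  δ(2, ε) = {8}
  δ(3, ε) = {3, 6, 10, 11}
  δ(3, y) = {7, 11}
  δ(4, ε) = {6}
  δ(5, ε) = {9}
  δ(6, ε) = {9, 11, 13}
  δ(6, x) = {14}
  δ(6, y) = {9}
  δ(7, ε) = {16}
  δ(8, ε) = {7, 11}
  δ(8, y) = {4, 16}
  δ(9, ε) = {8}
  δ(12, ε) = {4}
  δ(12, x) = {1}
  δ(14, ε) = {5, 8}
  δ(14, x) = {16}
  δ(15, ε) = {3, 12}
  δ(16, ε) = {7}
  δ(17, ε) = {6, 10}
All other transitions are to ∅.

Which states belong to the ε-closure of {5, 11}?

{5, 7, 8, 9, 11, 16}

Start with {5, 11}.
From 5 via ε: add 9.
From 9 via ε: add 8.
From 8 via ε: add 7.
From 7 via ε: add 16.
No new states can be added; the closed set is {5, 7, 8, 9, 11, 16}.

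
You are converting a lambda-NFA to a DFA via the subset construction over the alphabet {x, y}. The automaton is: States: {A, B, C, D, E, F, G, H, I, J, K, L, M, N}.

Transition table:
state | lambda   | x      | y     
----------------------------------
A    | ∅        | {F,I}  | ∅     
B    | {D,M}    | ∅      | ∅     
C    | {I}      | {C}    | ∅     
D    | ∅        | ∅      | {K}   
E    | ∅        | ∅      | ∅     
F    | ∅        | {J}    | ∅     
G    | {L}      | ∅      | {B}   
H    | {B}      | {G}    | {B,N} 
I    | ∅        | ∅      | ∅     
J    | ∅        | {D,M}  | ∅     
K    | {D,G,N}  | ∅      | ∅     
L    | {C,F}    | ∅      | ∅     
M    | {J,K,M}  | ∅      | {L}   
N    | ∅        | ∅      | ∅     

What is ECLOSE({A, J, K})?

Start with {A, J, K}.
From K via lambda: add D, G, N.
From G via lambda: add L.
From L via lambda: add C, F.
From C via lambda: add I.
No new states can be added; the closed set is {A, C, D, F, G, I, J, K, L, N}.

{A, C, D, F, G, I, J, K, L, N}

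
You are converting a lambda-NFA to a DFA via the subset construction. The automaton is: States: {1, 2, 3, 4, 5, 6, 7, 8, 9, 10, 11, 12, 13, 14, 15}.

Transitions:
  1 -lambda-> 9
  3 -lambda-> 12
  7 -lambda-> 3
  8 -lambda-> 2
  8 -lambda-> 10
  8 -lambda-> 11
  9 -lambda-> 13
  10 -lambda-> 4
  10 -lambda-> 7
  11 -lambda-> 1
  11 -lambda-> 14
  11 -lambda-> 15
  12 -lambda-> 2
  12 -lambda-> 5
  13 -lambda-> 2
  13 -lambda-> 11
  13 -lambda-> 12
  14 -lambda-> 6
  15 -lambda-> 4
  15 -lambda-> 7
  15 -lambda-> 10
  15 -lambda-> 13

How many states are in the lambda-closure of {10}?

7

Start with {10}.
From 10 via lambda: add 4, 7.
From 7 via lambda: add 3.
From 3 via lambda: add 12.
From 12 via lambda: add 2, 5.
lambda-closure = {2, 3, 4, 5, 7, 10, 12}, which has 7 states.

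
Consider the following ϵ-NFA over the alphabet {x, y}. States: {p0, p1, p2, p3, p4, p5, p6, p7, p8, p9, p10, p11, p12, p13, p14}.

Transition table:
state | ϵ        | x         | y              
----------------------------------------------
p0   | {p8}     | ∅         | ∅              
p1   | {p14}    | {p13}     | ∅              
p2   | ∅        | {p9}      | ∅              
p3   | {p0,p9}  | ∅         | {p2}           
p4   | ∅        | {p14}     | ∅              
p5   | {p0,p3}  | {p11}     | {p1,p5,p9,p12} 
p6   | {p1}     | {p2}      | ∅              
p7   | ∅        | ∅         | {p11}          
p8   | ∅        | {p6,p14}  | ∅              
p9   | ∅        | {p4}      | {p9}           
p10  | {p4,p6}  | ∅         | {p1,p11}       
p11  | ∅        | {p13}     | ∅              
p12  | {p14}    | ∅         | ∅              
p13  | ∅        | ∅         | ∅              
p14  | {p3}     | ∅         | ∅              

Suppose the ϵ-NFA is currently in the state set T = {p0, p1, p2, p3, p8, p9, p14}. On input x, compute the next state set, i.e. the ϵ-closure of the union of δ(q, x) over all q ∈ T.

p1 on x → {p13}.
p2 on x → {p9}.
p8 on x → {p6, p14}.
p9 on x → {p4}.
No x-transition from p0, p3, p14.
Union after reading x: {p4, p6, p9, p13, p14}.
Now take the ϵ-closure:
From p6 via ϵ: add p1.
From p14 via ϵ: add p3.
From p3 via ϵ: add p0.
From p0 via ϵ: add p8.
No new states can be added; the closed set is {p0, p1, p3, p4, p6, p8, p9, p13, p14}.

{p0, p1, p3, p4, p6, p8, p9, p13, p14}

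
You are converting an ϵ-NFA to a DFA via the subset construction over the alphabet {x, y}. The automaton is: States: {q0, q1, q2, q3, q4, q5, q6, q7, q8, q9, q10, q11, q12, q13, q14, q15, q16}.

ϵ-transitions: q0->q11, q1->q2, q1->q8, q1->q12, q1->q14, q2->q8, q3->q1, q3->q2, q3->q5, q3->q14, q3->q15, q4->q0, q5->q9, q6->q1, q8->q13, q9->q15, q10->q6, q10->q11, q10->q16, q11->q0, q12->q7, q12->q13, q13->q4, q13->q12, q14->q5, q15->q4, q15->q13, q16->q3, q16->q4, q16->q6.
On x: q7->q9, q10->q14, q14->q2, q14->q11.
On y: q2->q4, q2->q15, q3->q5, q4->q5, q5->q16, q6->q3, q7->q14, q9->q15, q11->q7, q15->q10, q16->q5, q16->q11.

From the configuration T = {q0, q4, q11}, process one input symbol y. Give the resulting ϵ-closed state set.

{q0, q4, q5, q7, q9, q11, q12, q13, q15}

q4 on y → {q5}.
q11 on y → {q7}.
No y-transition from q0.
Union after reading y: {q5, q7}.
Now take the ϵ-closure:
From q5 via ϵ: add q9.
From q9 via ϵ: add q15.
From q15 via ϵ: add q4, q13.
From q4 via ϵ: add q0.
From q13 via ϵ: add q12.
From q0 via ϵ: add q11.
No new states can be added; the closed set is {q0, q4, q5, q7, q9, q11, q12, q13, q15}.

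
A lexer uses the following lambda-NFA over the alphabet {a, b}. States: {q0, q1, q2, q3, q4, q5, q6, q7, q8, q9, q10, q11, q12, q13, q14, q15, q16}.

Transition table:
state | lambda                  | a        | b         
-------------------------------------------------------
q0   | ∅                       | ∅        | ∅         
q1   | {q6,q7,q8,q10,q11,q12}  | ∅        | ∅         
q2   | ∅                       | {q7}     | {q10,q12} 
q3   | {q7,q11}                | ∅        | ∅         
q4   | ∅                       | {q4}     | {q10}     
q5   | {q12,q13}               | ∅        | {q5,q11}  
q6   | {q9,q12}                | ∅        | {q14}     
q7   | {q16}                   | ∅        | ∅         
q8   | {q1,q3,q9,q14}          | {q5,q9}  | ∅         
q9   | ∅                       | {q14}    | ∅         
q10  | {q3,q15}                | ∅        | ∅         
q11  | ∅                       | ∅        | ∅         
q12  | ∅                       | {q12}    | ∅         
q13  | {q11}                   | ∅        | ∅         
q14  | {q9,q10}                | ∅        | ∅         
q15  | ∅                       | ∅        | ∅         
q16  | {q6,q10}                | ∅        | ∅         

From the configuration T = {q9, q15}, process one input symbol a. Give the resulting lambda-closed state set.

{q3, q6, q7, q9, q10, q11, q12, q14, q15, q16}

q9 on a → {q14}.
No a-transition from q15.
Union after reading a: {q14}.
Now take the lambda-closure:
From q14 via lambda: add q9, q10.
From q10 via lambda: add q3, q15.
From q3 via lambda: add q7, q11.
From q7 via lambda: add q16.
From q16 via lambda: add q6.
From q6 via lambda: add q12.
No new states can be added; the closed set is {q3, q6, q7, q9, q10, q11, q12, q14, q15, q16}.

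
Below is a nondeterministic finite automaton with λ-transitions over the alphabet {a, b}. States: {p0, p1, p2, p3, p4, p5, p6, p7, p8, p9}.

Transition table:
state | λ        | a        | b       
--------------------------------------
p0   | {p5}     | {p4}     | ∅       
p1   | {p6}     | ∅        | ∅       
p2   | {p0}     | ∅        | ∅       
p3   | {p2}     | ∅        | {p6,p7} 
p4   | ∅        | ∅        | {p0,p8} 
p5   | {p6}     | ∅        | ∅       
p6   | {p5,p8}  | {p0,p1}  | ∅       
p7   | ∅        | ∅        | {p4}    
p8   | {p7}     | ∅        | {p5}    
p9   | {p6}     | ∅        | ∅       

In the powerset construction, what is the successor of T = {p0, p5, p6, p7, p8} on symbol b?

{p4, p5, p6, p7, p8}

p7 on b → {p4}.
p8 on b → {p5}.
No b-transition from p0, p5, p6.
Union after reading b: {p4, p5}.
Now take the λ-closure:
From p5 via λ: add p6.
From p6 via λ: add p8.
From p8 via λ: add p7.
No new states can be added; the closed set is {p4, p5, p6, p7, p8}.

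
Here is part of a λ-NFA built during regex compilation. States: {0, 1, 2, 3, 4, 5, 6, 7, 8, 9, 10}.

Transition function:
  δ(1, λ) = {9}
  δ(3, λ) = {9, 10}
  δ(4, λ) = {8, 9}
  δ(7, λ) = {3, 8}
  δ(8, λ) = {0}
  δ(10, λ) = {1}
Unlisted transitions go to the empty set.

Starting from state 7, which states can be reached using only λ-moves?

{0, 1, 3, 7, 8, 9, 10}

Start with {7}.
From 7 via λ: add 3, 8.
From 3 via λ: add 9, 10.
From 8 via λ: add 0.
From 10 via λ: add 1.
No new states can be added; the closed set is {0, 1, 3, 7, 8, 9, 10}.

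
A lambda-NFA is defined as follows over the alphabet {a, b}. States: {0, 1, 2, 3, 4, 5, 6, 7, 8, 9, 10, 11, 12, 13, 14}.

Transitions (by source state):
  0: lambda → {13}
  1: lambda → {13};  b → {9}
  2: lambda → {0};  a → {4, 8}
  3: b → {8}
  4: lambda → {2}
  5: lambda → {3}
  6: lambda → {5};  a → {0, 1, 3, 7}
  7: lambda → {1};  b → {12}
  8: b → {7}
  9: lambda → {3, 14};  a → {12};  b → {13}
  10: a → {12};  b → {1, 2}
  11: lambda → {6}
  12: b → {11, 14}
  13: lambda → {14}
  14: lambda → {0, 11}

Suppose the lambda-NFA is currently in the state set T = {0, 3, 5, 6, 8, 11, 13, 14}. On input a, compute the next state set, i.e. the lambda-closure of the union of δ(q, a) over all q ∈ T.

{0, 1, 3, 5, 6, 7, 11, 13, 14}

6 on a → {0, 1, 3, 7}.
No a-transition from 0, 3, 5, 8, 11, 13, 14.
Union after reading a: {0, 1, 3, 7}.
Now take the lambda-closure:
From 0 via lambda: add 13.
From 13 via lambda: add 14.
From 14 via lambda: add 11.
From 11 via lambda: add 6.
From 6 via lambda: add 5.
No new states can be added; the closed set is {0, 1, 3, 5, 6, 7, 11, 13, 14}.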